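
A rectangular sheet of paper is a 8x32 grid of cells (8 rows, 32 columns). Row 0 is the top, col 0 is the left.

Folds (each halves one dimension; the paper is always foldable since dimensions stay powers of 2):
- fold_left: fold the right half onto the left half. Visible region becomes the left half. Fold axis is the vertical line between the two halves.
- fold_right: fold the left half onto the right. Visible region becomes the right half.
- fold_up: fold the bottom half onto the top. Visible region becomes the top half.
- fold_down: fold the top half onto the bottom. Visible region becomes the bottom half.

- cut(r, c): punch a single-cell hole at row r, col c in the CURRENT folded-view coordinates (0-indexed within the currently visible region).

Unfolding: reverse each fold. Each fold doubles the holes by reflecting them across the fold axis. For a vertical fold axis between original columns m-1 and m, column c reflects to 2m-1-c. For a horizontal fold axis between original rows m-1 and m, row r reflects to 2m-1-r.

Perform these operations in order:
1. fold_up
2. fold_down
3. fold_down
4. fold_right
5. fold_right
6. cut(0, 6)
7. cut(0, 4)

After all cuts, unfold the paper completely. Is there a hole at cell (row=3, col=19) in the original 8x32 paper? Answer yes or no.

Op 1 fold_up: fold axis h@4; visible region now rows[0,4) x cols[0,32) = 4x32
Op 2 fold_down: fold axis h@2; visible region now rows[2,4) x cols[0,32) = 2x32
Op 3 fold_down: fold axis h@3; visible region now rows[3,4) x cols[0,32) = 1x32
Op 4 fold_right: fold axis v@16; visible region now rows[3,4) x cols[16,32) = 1x16
Op 5 fold_right: fold axis v@24; visible region now rows[3,4) x cols[24,32) = 1x8
Op 6 cut(0, 6): punch at orig (3,30); cuts so far [(3, 30)]; region rows[3,4) x cols[24,32) = 1x8
Op 7 cut(0, 4): punch at orig (3,28); cuts so far [(3, 28), (3, 30)]; region rows[3,4) x cols[24,32) = 1x8
Unfold 1 (reflect across v@24): 4 holes -> [(3, 17), (3, 19), (3, 28), (3, 30)]
Unfold 2 (reflect across v@16): 8 holes -> [(3, 1), (3, 3), (3, 12), (3, 14), (3, 17), (3, 19), (3, 28), (3, 30)]
Unfold 3 (reflect across h@3): 16 holes -> [(2, 1), (2, 3), (2, 12), (2, 14), (2, 17), (2, 19), (2, 28), (2, 30), (3, 1), (3, 3), (3, 12), (3, 14), (3, 17), (3, 19), (3, 28), (3, 30)]
Unfold 4 (reflect across h@2): 32 holes -> [(0, 1), (0, 3), (0, 12), (0, 14), (0, 17), (0, 19), (0, 28), (0, 30), (1, 1), (1, 3), (1, 12), (1, 14), (1, 17), (1, 19), (1, 28), (1, 30), (2, 1), (2, 3), (2, 12), (2, 14), (2, 17), (2, 19), (2, 28), (2, 30), (3, 1), (3, 3), (3, 12), (3, 14), (3, 17), (3, 19), (3, 28), (3, 30)]
Unfold 5 (reflect across h@4): 64 holes -> [(0, 1), (0, 3), (0, 12), (0, 14), (0, 17), (0, 19), (0, 28), (0, 30), (1, 1), (1, 3), (1, 12), (1, 14), (1, 17), (1, 19), (1, 28), (1, 30), (2, 1), (2, 3), (2, 12), (2, 14), (2, 17), (2, 19), (2, 28), (2, 30), (3, 1), (3, 3), (3, 12), (3, 14), (3, 17), (3, 19), (3, 28), (3, 30), (4, 1), (4, 3), (4, 12), (4, 14), (4, 17), (4, 19), (4, 28), (4, 30), (5, 1), (5, 3), (5, 12), (5, 14), (5, 17), (5, 19), (5, 28), (5, 30), (6, 1), (6, 3), (6, 12), (6, 14), (6, 17), (6, 19), (6, 28), (6, 30), (7, 1), (7, 3), (7, 12), (7, 14), (7, 17), (7, 19), (7, 28), (7, 30)]
Holes: [(0, 1), (0, 3), (0, 12), (0, 14), (0, 17), (0, 19), (0, 28), (0, 30), (1, 1), (1, 3), (1, 12), (1, 14), (1, 17), (1, 19), (1, 28), (1, 30), (2, 1), (2, 3), (2, 12), (2, 14), (2, 17), (2, 19), (2, 28), (2, 30), (3, 1), (3, 3), (3, 12), (3, 14), (3, 17), (3, 19), (3, 28), (3, 30), (4, 1), (4, 3), (4, 12), (4, 14), (4, 17), (4, 19), (4, 28), (4, 30), (5, 1), (5, 3), (5, 12), (5, 14), (5, 17), (5, 19), (5, 28), (5, 30), (6, 1), (6, 3), (6, 12), (6, 14), (6, 17), (6, 19), (6, 28), (6, 30), (7, 1), (7, 3), (7, 12), (7, 14), (7, 17), (7, 19), (7, 28), (7, 30)]

Answer: yes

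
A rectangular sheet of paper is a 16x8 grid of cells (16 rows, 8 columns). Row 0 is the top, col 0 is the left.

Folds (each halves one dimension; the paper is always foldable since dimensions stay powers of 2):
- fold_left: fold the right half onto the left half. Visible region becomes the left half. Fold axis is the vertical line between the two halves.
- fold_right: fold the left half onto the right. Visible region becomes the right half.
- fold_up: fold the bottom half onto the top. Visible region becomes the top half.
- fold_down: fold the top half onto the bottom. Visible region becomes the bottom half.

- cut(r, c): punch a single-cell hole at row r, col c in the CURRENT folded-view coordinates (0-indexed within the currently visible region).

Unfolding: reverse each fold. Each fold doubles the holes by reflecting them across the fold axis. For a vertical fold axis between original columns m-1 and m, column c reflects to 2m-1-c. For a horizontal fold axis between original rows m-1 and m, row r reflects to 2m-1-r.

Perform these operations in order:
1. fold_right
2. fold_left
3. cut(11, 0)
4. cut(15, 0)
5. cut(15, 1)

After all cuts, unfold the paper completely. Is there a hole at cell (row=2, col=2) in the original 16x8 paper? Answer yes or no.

Answer: no

Derivation:
Op 1 fold_right: fold axis v@4; visible region now rows[0,16) x cols[4,8) = 16x4
Op 2 fold_left: fold axis v@6; visible region now rows[0,16) x cols[4,6) = 16x2
Op 3 cut(11, 0): punch at orig (11,4); cuts so far [(11, 4)]; region rows[0,16) x cols[4,6) = 16x2
Op 4 cut(15, 0): punch at orig (15,4); cuts so far [(11, 4), (15, 4)]; region rows[0,16) x cols[4,6) = 16x2
Op 5 cut(15, 1): punch at orig (15,5); cuts so far [(11, 4), (15, 4), (15, 5)]; region rows[0,16) x cols[4,6) = 16x2
Unfold 1 (reflect across v@6): 6 holes -> [(11, 4), (11, 7), (15, 4), (15, 5), (15, 6), (15, 7)]
Unfold 2 (reflect across v@4): 12 holes -> [(11, 0), (11, 3), (11, 4), (11, 7), (15, 0), (15, 1), (15, 2), (15, 3), (15, 4), (15, 5), (15, 6), (15, 7)]
Holes: [(11, 0), (11, 3), (11, 4), (11, 7), (15, 0), (15, 1), (15, 2), (15, 3), (15, 4), (15, 5), (15, 6), (15, 7)]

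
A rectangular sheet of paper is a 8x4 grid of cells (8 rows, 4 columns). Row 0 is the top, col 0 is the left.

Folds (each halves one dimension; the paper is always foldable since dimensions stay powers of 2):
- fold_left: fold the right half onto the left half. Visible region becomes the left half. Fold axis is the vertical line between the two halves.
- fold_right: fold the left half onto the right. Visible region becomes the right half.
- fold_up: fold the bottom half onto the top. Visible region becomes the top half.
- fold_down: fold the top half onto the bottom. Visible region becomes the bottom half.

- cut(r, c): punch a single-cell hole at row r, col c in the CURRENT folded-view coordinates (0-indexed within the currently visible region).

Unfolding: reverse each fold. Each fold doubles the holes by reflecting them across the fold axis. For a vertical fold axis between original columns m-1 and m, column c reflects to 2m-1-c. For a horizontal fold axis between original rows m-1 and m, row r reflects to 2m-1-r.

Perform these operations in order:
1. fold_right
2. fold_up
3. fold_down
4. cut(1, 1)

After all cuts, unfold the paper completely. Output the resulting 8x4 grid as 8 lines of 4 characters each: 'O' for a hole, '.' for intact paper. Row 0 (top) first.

Answer: O..O
....
....
O..O
O..O
....
....
O..O

Derivation:
Op 1 fold_right: fold axis v@2; visible region now rows[0,8) x cols[2,4) = 8x2
Op 2 fold_up: fold axis h@4; visible region now rows[0,4) x cols[2,4) = 4x2
Op 3 fold_down: fold axis h@2; visible region now rows[2,4) x cols[2,4) = 2x2
Op 4 cut(1, 1): punch at orig (3,3); cuts so far [(3, 3)]; region rows[2,4) x cols[2,4) = 2x2
Unfold 1 (reflect across h@2): 2 holes -> [(0, 3), (3, 3)]
Unfold 2 (reflect across h@4): 4 holes -> [(0, 3), (3, 3), (4, 3), (7, 3)]
Unfold 3 (reflect across v@2): 8 holes -> [(0, 0), (0, 3), (3, 0), (3, 3), (4, 0), (4, 3), (7, 0), (7, 3)]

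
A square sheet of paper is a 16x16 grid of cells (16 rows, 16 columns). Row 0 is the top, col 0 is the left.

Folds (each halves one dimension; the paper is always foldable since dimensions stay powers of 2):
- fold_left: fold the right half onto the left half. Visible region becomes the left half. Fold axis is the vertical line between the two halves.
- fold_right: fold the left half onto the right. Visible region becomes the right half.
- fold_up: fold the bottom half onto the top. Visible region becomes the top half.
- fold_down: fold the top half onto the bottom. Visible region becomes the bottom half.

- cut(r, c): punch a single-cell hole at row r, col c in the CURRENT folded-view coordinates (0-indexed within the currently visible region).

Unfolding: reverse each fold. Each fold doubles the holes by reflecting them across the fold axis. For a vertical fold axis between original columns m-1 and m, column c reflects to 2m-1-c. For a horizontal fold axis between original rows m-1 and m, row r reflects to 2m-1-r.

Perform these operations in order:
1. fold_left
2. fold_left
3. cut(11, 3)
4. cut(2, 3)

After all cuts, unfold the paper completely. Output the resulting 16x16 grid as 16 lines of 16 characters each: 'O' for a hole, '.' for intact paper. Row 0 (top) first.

Op 1 fold_left: fold axis v@8; visible region now rows[0,16) x cols[0,8) = 16x8
Op 2 fold_left: fold axis v@4; visible region now rows[0,16) x cols[0,4) = 16x4
Op 3 cut(11, 3): punch at orig (11,3); cuts so far [(11, 3)]; region rows[0,16) x cols[0,4) = 16x4
Op 4 cut(2, 3): punch at orig (2,3); cuts so far [(2, 3), (11, 3)]; region rows[0,16) x cols[0,4) = 16x4
Unfold 1 (reflect across v@4): 4 holes -> [(2, 3), (2, 4), (11, 3), (11, 4)]
Unfold 2 (reflect across v@8): 8 holes -> [(2, 3), (2, 4), (2, 11), (2, 12), (11, 3), (11, 4), (11, 11), (11, 12)]

Answer: ................
................
...OO......OO...
................
................
................
................
................
................
................
................
...OO......OO...
................
................
................
................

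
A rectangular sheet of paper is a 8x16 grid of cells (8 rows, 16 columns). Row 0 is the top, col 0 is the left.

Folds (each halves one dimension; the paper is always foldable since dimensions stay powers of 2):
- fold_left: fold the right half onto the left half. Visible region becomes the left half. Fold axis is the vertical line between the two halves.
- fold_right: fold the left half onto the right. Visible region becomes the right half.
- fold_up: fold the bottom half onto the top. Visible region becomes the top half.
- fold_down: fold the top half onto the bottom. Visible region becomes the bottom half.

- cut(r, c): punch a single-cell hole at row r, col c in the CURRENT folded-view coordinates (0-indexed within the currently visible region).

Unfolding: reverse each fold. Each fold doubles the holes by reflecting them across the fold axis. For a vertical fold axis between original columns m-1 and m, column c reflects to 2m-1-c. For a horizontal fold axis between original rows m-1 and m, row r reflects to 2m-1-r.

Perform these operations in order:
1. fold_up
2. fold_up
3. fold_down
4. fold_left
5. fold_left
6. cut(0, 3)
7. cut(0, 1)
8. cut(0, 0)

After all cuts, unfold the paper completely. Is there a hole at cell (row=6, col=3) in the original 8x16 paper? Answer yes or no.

Op 1 fold_up: fold axis h@4; visible region now rows[0,4) x cols[0,16) = 4x16
Op 2 fold_up: fold axis h@2; visible region now rows[0,2) x cols[0,16) = 2x16
Op 3 fold_down: fold axis h@1; visible region now rows[1,2) x cols[0,16) = 1x16
Op 4 fold_left: fold axis v@8; visible region now rows[1,2) x cols[0,8) = 1x8
Op 5 fold_left: fold axis v@4; visible region now rows[1,2) x cols[0,4) = 1x4
Op 6 cut(0, 3): punch at orig (1,3); cuts so far [(1, 3)]; region rows[1,2) x cols[0,4) = 1x4
Op 7 cut(0, 1): punch at orig (1,1); cuts so far [(1, 1), (1, 3)]; region rows[1,2) x cols[0,4) = 1x4
Op 8 cut(0, 0): punch at orig (1,0); cuts so far [(1, 0), (1, 1), (1, 3)]; region rows[1,2) x cols[0,4) = 1x4
Unfold 1 (reflect across v@4): 6 holes -> [(1, 0), (1, 1), (1, 3), (1, 4), (1, 6), (1, 7)]
Unfold 2 (reflect across v@8): 12 holes -> [(1, 0), (1, 1), (1, 3), (1, 4), (1, 6), (1, 7), (1, 8), (1, 9), (1, 11), (1, 12), (1, 14), (1, 15)]
Unfold 3 (reflect across h@1): 24 holes -> [(0, 0), (0, 1), (0, 3), (0, 4), (0, 6), (0, 7), (0, 8), (0, 9), (0, 11), (0, 12), (0, 14), (0, 15), (1, 0), (1, 1), (1, 3), (1, 4), (1, 6), (1, 7), (1, 8), (1, 9), (1, 11), (1, 12), (1, 14), (1, 15)]
Unfold 4 (reflect across h@2): 48 holes -> [(0, 0), (0, 1), (0, 3), (0, 4), (0, 6), (0, 7), (0, 8), (0, 9), (0, 11), (0, 12), (0, 14), (0, 15), (1, 0), (1, 1), (1, 3), (1, 4), (1, 6), (1, 7), (1, 8), (1, 9), (1, 11), (1, 12), (1, 14), (1, 15), (2, 0), (2, 1), (2, 3), (2, 4), (2, 6), (2, 7), (2, 8), (2, 9), (2, 11), (2, 12), (2, 14), (2, 15), (3, 0), (3, 1), (3, 3), (3, 4), (3, 6), (3, 7), (3, 8), (3, 9), (3, 11), (3, 12), (3, 14), (3, 15)]
Unfold 5 (reflect across h@4): 96 holes -> [(0, 0), (0, 1), (0, 3), (0, 4), (0, 6), (0, 7), (0, 8), (0, 9), (0, 11), (0, 12), (0, 14), (0, 15), (1, 0), (1, 1), (1, 3), (1, 4), (1, 6), (1, 7), (1, 8), (1, 9), (1, 11), (1, 12), (1, 14), (1, 15), (2, 0), (2, 1), (2, 3), (2, 4), (2, 6), (2, 7), (2, 8), (2, 9), (2, 11), (2, 12), (2, 14), (2, 15), (3, 0), (3, 1), (3, 3), (3, 4), (3, 6), (3, 7), (3, 8), (3, 9), (3, 11), (3, 12), (3, 14), (3, 15), (4, 0), (4, 1), (4, 3), (4, 4), (4, 6), (4, 7), (4, 8), (4, 9), (4, 11), (4, 12), (4, 14), (4, 15), (5, 0), (5, 1), (5, 3), (5, 4), (5, 6), (5, 7), (5, 8), (5, 9), (5, 11), (5, 12), (5, 14), (5, 15), (6, 0), (6, 1), (6, 3), (6, 4), (6, 6), (6, 7), (6, 8), (6, 9), (6, 11), (6, 12), (6, 14), (6, 15), (7, 0), (7, 1), (7, 3), (7, 4), (7, 6), (7, 7), (7, 8), (7, 9), (7, 11), (7, 12), (7, 14), (7, 15)]
Holes: [(0, 0), (0, 1), (0, 3), (0, 4), (0, 6), (0, 7), (0, 8), (0, 9), (0, 11), (0, 12), (0, 14), (0, 15), (1, 0), (1, 1), (1, 3), (1, 4), (1, 6), (1, 7), (1, 8), (1, 9), (1, 11), (1, 12), (1, 14), (1, 15), (2, 0), (2, 1), (2, 3), (2, 4), (2, 6), (2, 7), (2, 8), (2, 9), (2, 11), (2, 12), (2, 14), (2, 15), (3, 0), (3, 1), (3, 3), (3, 4), (3, 6), (3, 7), (3, 8), (3, 9), (3, 11), (3, 12), (3, 14), (3, 15), (4, 0), (4, 1), (4, 3), (4, 4), (4, 6), (4, 7), (4, 8), (4, 9), (4, 11), (4, 12), (4, 14), (4, 15), (5, 0), (5, 1), (5, 3), (5, 4), (5, 6), (5, 7), (5, 8), (5, 9), (5, 11), (5, 12), (5, 14), (5, 15), (6, 0), (6, 1), (6, 3), (6, 4), (6, 6), (6, 7), (6, 8), (6, 9), (6, 11), (6, 12), (6, 14), (6, 15), (7, 0), (7, 1), (7, 3), (7, 4), (7, 6), (7, 7), (7, 8), (7, 9), (7, 11), (7, 12), (7, 14), (7, 15)]

Answer: yes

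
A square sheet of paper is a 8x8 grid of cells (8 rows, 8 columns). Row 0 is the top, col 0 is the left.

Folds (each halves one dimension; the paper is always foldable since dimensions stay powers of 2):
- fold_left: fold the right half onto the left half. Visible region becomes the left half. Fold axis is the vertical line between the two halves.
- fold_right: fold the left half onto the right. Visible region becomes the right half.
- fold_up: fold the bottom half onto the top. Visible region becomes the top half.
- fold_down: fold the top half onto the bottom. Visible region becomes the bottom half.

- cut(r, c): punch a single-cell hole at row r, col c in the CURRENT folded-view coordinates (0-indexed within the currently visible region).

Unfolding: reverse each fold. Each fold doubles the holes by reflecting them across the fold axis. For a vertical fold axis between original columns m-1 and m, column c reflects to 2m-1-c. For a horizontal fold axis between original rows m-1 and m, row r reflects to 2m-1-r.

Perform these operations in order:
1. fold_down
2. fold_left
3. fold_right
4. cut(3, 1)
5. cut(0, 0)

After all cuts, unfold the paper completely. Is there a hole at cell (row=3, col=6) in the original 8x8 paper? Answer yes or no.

Op 1 fold_down: fold axis h@4; visible region now rows[4,8) x cols[0,8) = 4x8
Op 2 fold_left: fold axis v@4; visible region now rows[4,8) x cols[0,4) = 4x4
Op 3 fold_right: fold axis v@2; visible region now rows[4,8) x cols[2,4) = 4x2
Op 4 cut(3, 1): punch at orig (7,3); cuts so far [(7, 3)]; region rows[4,8) x cols[2,4) = 4x2
Op 5 cut(0, 0): punch at orig (4,2); cuts so far [(4, 2), (7, 3)]; region rows[4,8) x cols[2,4) = 4x2
Unfold 1 (reflect across v@2): 4 holes -> [(4, 1), (4, 2), (7, 0), (7, 3)]
Unfold 2 (reflect across v@4): 8 holes -> [(4, 1), (4, 2), (4, 5), (4, 6), (7, 0), (7, 3), (7, 4), (7, 7)]
Unfold 3 (reflect across h@4): 16 holes -> [(0, 0), (0, 3), (0, 4), (0, 7), (3, 1), (3, 2), (3, 5), (3, 6), (4, 1), (4, 2), (4, 5), (4, 6), (7, 0), (7, 3), (7, 4), (7, 7)]
Holes: [(0, 0), (0, 3), (0, 4), (0, 7), (3, 1), (3, 2), (3, 5), (3, 6), (4, 1), (4, 2), (4, 5), (4, 6), (7, 0), (7, 3), (7, 4), (7, 7)]

Answer: yes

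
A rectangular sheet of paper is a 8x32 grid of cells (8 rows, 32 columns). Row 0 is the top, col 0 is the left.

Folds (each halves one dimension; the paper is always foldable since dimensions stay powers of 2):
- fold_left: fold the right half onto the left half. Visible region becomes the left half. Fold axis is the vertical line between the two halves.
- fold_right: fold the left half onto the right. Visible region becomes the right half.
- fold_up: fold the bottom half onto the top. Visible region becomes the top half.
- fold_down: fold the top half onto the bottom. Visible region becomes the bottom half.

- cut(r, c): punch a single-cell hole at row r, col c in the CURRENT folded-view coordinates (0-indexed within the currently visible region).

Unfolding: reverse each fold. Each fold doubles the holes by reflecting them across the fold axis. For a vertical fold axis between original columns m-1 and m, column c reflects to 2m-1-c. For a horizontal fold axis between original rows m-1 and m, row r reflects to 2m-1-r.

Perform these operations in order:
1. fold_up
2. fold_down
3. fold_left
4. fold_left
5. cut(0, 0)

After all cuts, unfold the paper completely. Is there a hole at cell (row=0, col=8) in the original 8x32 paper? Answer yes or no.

Answer: no

Derivation:
Op 1 fold_up: fold axis h@4; visible region now rows[0,4) x cols[0,32) = 4x32
Op 2 fold_down: fold axis h@2; visible region now rows[2,4) x cols[0,32) = 2x32
Op 3 fold_left: fold axis v@16; visible region now rows[2,4) x cols[0,16) = 2x16
Op 4 fold_left: fold axis v@8; visible region now rows[2,4) x cols[0,8) = 2x8
Op 5 cut(0, 0): punch at orig (2,0); cuts so far [(2, 0)]; region rows[2,4) x cols[0,8) = 2x8
Unfold 1 (reflect across v@8): 2 holes -> [(2, 0), (2, 15)]
Unfold 2 (reflect across v@16): 4 holes -> [(2, 0), (2, 15), (2, 16), (2, 31)]
Unfold 3 (reflect across h@2): 8 holes -> [(1, 0), (1, 15), (1, 16), (1, 31), (2, 0), (2, 15), (2, 16), (2, 31)]
Unfold 4 (reflect across h@4): 16 holes -> [(1, 0), (1, 15), (1, 16), (1, 31), (2, 0), (2, 15), (2, 16), (2, 31), (5, 0), (5, 15), (5, 16), (5, 31), (6, 0), (6, 15), (6, 16), (6, 31)]
Holes: [(1, 0), (1, 15), (1, 16), (1, 31), (2, 0), (2, 15), (2, 16), (2, 31), (5, 0), (5, 15), (5, 16), (5, 31), (6, 0), (6, 15), (6, 16), (6, 31)]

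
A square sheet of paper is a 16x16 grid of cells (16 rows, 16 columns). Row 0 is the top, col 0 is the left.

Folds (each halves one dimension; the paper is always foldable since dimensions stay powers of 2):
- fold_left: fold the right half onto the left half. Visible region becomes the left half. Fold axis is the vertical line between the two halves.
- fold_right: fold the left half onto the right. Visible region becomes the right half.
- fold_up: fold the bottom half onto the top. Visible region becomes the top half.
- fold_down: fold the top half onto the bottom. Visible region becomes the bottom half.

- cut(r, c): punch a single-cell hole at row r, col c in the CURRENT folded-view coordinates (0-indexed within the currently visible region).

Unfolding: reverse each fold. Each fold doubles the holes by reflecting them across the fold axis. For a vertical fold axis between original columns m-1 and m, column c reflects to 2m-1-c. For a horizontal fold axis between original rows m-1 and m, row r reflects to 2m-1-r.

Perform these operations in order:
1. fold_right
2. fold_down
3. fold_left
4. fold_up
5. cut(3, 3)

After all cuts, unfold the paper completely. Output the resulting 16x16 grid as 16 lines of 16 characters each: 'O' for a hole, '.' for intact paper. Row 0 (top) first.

Op 1 fold_right: fold axis v@8; visible region now rows[0,16) x cols[8,16) = 16x8
Op 2 fold_down: fold axis h@8; visible region now rows[8,16) x cols[8,16) = 8x8
Op 3 fold_left: fold axis v@12; visible region now rows[8,16) x cols[8,12) = 8x4
Op 4 fold_up: fold axis h@12; visible region now rows[8,12) x cols[8,12) = 4x4
Op 5 cut(3, 3): punch at orig (11,11); cuts so far [(11, 11)]; region rows[8,12) x cols[8,12) = 4x4
Unfold 1 (reflect across h@12): 2 holes -> [(11, 11), (12, 11)]
Unfold 2 (reflect across v@12): 4 holes -> [(11, 11), (11, 12), (12, 11), (12, 12)]
Unfold 3 (reflect across h@8): 8 holes -> [(3, 11), (3, 12), (4, 11), (4, 12), (11, 11), (11, 12), (12, 11), (12, 12)]
Unfold 4 (reflect across v@8): 16 holes -> [(3, 3), (3, 4), (3, 11), (3, 12), (4, 3), (4, 4), (4, 11), (4, 12), (11, 3), (11, 4), (11, 11), (11, 12), (12, 3), (12, 4), (12, 11), (12, 12)]

Answer: ................
................
................
...OO......OO...
...OO......OO...
................
................
................
................
................
................
...OO......OO...
...OO......OO...
................
................
................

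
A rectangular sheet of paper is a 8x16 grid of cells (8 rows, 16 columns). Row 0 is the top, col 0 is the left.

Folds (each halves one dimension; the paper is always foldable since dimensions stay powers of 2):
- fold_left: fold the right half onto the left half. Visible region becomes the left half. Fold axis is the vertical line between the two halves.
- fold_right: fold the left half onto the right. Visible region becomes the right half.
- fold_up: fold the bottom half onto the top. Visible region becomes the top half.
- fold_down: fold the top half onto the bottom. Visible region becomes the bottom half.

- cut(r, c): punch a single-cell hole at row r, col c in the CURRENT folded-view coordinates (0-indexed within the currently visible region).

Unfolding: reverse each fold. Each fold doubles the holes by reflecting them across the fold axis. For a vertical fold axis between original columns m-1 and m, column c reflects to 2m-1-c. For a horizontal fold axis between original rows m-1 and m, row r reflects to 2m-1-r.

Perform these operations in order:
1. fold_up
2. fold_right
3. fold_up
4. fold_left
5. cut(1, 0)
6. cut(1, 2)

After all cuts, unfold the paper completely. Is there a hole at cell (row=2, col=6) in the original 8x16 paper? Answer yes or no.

Answer: no

Derivation:
Op 1 fold_up: fold axis h@4; visible region now rows[0,4) x cols[0,16) = 4x16
Op 2 fold_right: fold axis v@8; visible region now rows[0,4) x cols[8,16) = 4x8
Op 3 fold_up: fold axis h@2; visible region now rows[0,2) x cols[8,16) = 2x8
Op 4 fold_left: fold axis v@12; visible region now rows[0,2) x cols[8,12) = 2x4
Op 5 cut(1, 0): punch at orig (1,8); cuts so far [(1, 8)]; region rows[0,2) x cols[8,12) = 2x4
Op 6 cut(1, 2): punch at orig (1,10); cuts so far [(1, 8), (1, 10)]; region rows[0,2) x cols[8,12) = 2x4
Unfold 1 (reflect across v@12): 4 holes -> [(1, 8), (1, 10), (1, 13), (1, 15)]
Unfold 2 (reflect across h@2): 8 holes -> [(1, 8), (1, 10), (1, 13), (1, 15), (2, 8), (2, 10), (2, 13), (2, 15)]
Unfold 3 (reflect across v@8): 16 holes -> [(1, 0), (1, 2), (1, 5), (1, 7), (1, 8), (1, 10), (1, 13), (1, 15), (2, 0), (2, 2), (2, 5), (2, 7), (2, 8), (2, 10), (2, 13), (2, 15)]
Unfold 4 (reflect across h@4): 32 holes -> [(1, 0), (1, 2), (1, 5), (1, 7), (1, 8), (1, 10), (1, 13), (1, 15), (2, 0), (2, 2), (2, 5), (2, 7), (2, 8), (2, 10), (2, 13), (2, 15), (5, 0), (5, 2), (5, 5), (5, 7), (5, 8), (5, 10), (5, 13), (5, 15), (6, 0), (6, 2), (6, 5), (6, 7), (6, 8), (6, 10), (6, 13), (6, 15)]
Holes: [(1, 0), (1, 2), (1, 5), (1, 7), (1, 8), (1, 10), (1, 13), (1, 15), (2, 0), (2, 2), (2, 5), (2, 7), (2, 8), (2, 10), (2, 13), (2, 15), (5, 0), (5, 2), (5, 5), (5, 7), (5, 8), (5, 10), (5, 13), (5, 15), (6, 0), (6, 2), (6, 5), (6, 7), (6, 8), (6, 10), (6, 13), (6, 15)]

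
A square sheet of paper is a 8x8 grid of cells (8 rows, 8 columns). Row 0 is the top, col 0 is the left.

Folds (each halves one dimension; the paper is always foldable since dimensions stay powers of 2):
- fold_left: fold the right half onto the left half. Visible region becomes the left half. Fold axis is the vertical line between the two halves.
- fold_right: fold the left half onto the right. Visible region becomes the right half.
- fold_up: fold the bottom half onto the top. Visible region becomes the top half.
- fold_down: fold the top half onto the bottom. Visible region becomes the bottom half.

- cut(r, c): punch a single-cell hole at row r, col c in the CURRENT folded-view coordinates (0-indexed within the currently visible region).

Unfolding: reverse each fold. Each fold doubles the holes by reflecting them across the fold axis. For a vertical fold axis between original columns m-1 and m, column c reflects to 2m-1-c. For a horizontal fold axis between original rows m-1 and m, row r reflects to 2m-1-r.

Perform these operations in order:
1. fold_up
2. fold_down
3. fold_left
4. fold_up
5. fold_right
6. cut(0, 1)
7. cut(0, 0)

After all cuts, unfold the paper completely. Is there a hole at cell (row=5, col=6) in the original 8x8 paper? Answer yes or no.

Answer: yes

Derivation:
Op 1 fold_up: fold axis h@4; visible region now rows[0,4) x cols[0,8) = 4x8
Op 2 fold_down: fold axis h@2; visible region now rows[2,4) x cols[0,8) = 2x8
Op 3 fold_left: fold axis v@4; visible region now rows[2,4) x cols[0,4) = 2x4
Op 4 fold_up: fold axis h@3; visible region now rows[2,3) x cols[0,4) = 1x4
Op 5 fold_right: fold axis v@2; visible region now rows[2,3) x cols[2,4) = 1x2
Op 6 cut(0, 1): punch at orig (2,3); cuts so far [(2, 3)]; region rows[2,3) x cols[2,4) = 1x2
Op 7 cut(0, 0): punch at orig (2,2); cuts so far [(2, 2), (2, 3)]; region rows[2,3) x cols[2,4) = 1x2
Unfold 1 (reflect across v@2): 4 holes -> [(2, 0), (2, 1), (2, 2), (2, 3)]
Unfold 2 (reflect across h@3): 8 holes -> [(2, 0), (2, 1), (2, 2), (2, 3), (3, 0), (3, 1), (3, 2), (3, 3)]
Unfold 3 (reflect across v@4): 16 holes -> [(2, 0), (2, 1), (2, 2), (2, 3), (2, 4), (2, 5), (2, 6), (2, 7), (3, 0), (3, 1), (3, 2), (3, 3), (3, 4), (3, 5), (3, 6), (3, 7)]
Unfold 4 (reflect across h@2): 32 holes -> [(0, 0), (0, 1), (0, 2), (0, 3), (0, 4), (0, 5), (0, 6), (0, 7), (1, 0), (1, 1), (1, 2), (1, 3), (1, 4), (1, 5), (1, 6), (1, 7), (2, 0), (2, 1), (2, 2), (2, 3), (2, 4), (2, 5), (2, 6), (2, 7), (3, 0), (3, 1), (3, 2), (3, 3), (3, 4), (3, 5), (3, 6), (3, 7)]
Unfold 5 (reflect across h@4): 64 holes -> [(0, 0), (0, 1), (0, 2), (0, 3), (0, 4), (0, 5), (0, 6), (0, 7), (1, 0), (1, 1), (1, 2), (1, 3), (1, 4), (1, 5), (1, 6), (1, 7), (2, 0), (2, 1), (2, 2), (2, 3), (2, 4), (2, 5), (2, 6), (2, 7), (3, 0), (3, 1), (3, 2), (3, 3), (3, 4), (3, 5), (3, 6), (3, 7), (4, 0), (4, 1), (4, 2), (4, 3), (4, 4), (4, 5), (4, 6), (4, 7), (5, 0), (5, 1), (5, 2), (5, 3), (5, 4), (5, 5), (5, 6), (5, 7), (6, 0), (6, 1), (6, 2), (6, 3), (6, 4), (6, 5), (6, 6), (6, 7), (7, 0), (7, 1), (7, 2), (7, 3), (7, 4), (7, 5), (7, 6), (7, 7)]
Holes: [(0, 0), (0, 1), (0, 2), (0, 3), (0, 4), (0, 5), (0, 6), (0, 7), (1, 0), (1, 1), (1, 2), (1, 3), (1, 4), (1, 5), (1, 6), (1, 7), (2, 0), (2, 1), (2, 2), (2, 3), (2, 4), (2, 5), (2, 6), (2, 7), (3, 0), (3, 1), (3, 2), (3, 3), (3, 4), (3, 5), (3, 6), (3, 7), (4, 0), (4, 1), (4, 2), (4, 3), (4, 4), (4, 5), (4, 6), (4, 7), (5, 0), (5, 1), (5, 2), (5, 3), (5, 4), (5, 5), (5, 6), (5, 7), (6, 0), (6, 1), (6, 2), (6, 3), (6, 4), (6, 5), (6, 6), (6, 7), (7, 0), (7, 1), (7, 2), (7, 3), (7, 4), (7, 5), (7, 6), (7, 7)]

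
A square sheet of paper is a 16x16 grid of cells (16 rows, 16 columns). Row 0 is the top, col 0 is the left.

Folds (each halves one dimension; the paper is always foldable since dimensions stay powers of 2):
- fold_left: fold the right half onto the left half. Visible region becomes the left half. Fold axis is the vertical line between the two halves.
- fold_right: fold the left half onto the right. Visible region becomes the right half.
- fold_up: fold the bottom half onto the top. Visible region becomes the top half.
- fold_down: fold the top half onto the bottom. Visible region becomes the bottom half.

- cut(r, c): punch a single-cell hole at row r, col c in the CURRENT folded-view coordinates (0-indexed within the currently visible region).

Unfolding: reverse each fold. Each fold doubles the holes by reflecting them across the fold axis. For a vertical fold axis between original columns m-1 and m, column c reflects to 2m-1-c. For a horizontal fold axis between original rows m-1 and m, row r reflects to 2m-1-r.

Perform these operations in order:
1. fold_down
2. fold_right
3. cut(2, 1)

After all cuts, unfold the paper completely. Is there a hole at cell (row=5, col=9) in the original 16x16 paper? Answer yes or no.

Op 1 fold_down: fold axis h@8; visible region now rows[8,16) x cols[0,16) = 8x16
Op 2 fold_right: fold axis v@8; visible region now rows[8,16) x cols[8,16) = 8x8
Op 3 cut(2, 1): punch at orig (10,9); cuts so far [(10, 9)]; region rows[8,16) x cols[8,16) = 8x8
Unfold 1 (reflect across v@8): 2 holes -> [(10, 6), (10, 9)]
Unfold 2 (reflect across h@8): 4 holes -> [(5, 6), (5, 9), (10, 6), (10, 9)]
Holes: [(5, 6), (5, 9), (10, 6), (10, 9)]

Answer: yes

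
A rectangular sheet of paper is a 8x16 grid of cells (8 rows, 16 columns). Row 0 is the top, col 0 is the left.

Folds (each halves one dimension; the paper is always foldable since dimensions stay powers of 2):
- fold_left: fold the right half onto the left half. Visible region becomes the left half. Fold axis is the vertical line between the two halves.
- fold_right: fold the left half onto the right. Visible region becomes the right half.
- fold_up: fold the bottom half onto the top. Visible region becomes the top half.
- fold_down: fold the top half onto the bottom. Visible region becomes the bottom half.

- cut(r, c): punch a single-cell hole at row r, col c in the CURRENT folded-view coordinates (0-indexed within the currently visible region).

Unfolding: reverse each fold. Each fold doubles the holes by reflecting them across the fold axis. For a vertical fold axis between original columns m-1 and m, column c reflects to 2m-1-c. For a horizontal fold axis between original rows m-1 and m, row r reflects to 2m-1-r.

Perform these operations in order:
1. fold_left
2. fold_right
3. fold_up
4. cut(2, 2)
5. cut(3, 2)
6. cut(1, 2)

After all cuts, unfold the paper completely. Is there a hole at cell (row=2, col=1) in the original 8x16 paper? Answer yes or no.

Answer: yes

Derivation:
Op 1 fold_left: fold axis v@8; visible region now rows[0,8) x cols[0,8) = 8x8
Op 2 fold_right: fold axis v@4; visible region now rows[0,8) x cols[4,8) = 8x4
Op 3 fold_up: fold axis h@4; visible region now rows[0,4) x cols[4,8) = 4x4
Op 4 cut(2, 2): punch at orig (2,6); cuts so far [(2, 6)]; region rows[0,4) x cols[4,8) = 4x4
Op 5 cut(3, 2): punch at orig (3,6); cuts so far [(2, 6), (3, 6)]; region rows[0,4) x cols[4,8) = 4x4
Op 6 cut(1, 2): punch at orig (1,6); cuts so far [(1, 6), (2, 6), (3, 6)]; region rows[0,4) x cols[4,8) = 4x4
Unfold 1 (reflect across h@4): 6 holes -> [(1, 6), (2, 6), (3, 6), (4, 6), (5, 6), (6, 6)]
Unfold 2 (reflect across v@4): 12 holes -> [(1, 1), (1, 6), (2, 1), (2, 6), (3, 1), (3, 6), (4, 1), (4, 6), (5, 1), (5, 6), (6, 1), (6, 6)]
Unfold 3 (reflect across v@8): 24 holes -> [(1, 1), (1, 6), (1, 9), (1, 14), (2, 1), (2, 6), (2, 9), (2, 14), (3, 1), (3, 6), (3, 9), (3, 14), (4, 1), (4, 6), (4, 9), (4, 14), (5, 1), (5, 6), (5, 9), (5, 14), (6, 1), (6, 6), (6, 9), (6, 14)]
Holes: [(1, 1), (1, 6), (1, 9), (1, 14), (2, 1), (2, 6), (2, 9), (2, 14), (3, 1), (3, 6), (3, 9), (3, 14), (4, 1), (4, 6), (4, 9), (4, 14), (5, 1), (5, 6), (5, 9), (5, 14), (6, 1), (6, 6), (6, 9), (6, 14)]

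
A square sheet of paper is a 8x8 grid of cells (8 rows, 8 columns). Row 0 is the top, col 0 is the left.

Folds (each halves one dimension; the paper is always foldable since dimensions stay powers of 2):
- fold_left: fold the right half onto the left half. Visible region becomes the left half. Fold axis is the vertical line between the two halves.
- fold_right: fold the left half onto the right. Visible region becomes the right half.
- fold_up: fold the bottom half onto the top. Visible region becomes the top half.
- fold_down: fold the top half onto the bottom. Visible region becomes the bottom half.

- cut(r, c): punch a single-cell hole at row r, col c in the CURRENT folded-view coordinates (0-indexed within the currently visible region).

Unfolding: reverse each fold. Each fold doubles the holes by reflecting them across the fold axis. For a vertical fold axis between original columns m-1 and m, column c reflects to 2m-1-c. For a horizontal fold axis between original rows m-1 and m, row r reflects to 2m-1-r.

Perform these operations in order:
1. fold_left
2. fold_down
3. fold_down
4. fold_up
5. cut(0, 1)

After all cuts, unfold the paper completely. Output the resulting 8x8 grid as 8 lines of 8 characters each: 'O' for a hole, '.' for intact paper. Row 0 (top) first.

Answer: .O....O.
.O....O.
.O....O.
.O....O.
.O....O.
.O....O.
.O....O.
.O....O.

Derivation:
Op 1 fold_left: fold axis v@4; visible region now rows[0,8) x cols[0,4) = 8x4
Op 2 fold_down: fold axis h@4; visible region now rows[4,8) x cols[0,4) = 4x4
Op 3 fold_down: fold axis h@6; visible region now rows[6,8) x cols[0,4) = 2x4
Op 4 fold_up: fold axis h@7; visible region now rows[6,7) x cols[0,4) = 1x4
Op 5 cut(0, 1): punch at orig (6,1); cuts so far [(6, 1)]; region rows[6,7) x cols[0,4) = 1x4
Unfold 1 (reflect across h@7): 2 holes -> [(6, 1), (7, 1)]
Unfold 2 (reflect across h@6): 4 holes -> [(4, 1), (5, 1), (6, 1), (7, 1)]
Unfold 3 (reflect across h@4): 8 holes -> [(0, 1), (1, 1), (2, 1), (3, 1), (4, 1), (5, 1), (6, 1), (7, 1)]
Unfold 4 (reflect across v@4): 16 holes -> [(0, 1), (0, 6), (1, 1), (1, 6), (2, 1), (2, 6), (3, 1), (3, 6), (4, 1), (4, 6), (5, 1), (5, 6), (6, 1), (6, 6), (7, 1), (7, 6)]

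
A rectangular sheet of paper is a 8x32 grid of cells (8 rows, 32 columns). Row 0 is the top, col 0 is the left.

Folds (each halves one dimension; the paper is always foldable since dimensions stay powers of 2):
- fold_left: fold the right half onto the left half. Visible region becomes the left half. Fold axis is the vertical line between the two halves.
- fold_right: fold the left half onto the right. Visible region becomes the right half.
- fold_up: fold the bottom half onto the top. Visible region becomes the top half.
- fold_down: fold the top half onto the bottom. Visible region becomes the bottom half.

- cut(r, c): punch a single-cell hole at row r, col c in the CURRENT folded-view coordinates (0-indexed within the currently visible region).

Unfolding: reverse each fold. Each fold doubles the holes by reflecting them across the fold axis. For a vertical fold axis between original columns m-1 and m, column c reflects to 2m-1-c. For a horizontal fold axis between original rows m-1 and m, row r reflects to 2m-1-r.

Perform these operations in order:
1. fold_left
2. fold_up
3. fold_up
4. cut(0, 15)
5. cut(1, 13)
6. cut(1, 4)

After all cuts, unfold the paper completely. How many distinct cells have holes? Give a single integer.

Op 1 fold_left: fold axis v@16; visible region now rows[0,8) x cols[0,16) = 8x16
Op 2 fold_up: fold axis h@4; visible region now rows[0,4) x cols[0,16) = 4x16
Op 3 fold_up: fold axis h@2; visible region now rows[0,2) x cols[0,16) = 2x16
Op 4 cut(0, 15): punch at orig (0,15); cuts so far [(0, 15)]; region rows[0,2) x cols[0,16) = 2x16
Op 5 cut(1, 13): punch at orig (1,13); cuts so far [(0, 15), (1, 13)]; region rows[0,2) x cols[0,16) = 2x16
Op 6 cut(1, 4): punch at orig (1,4); cuts so far [(0, 15), (1, 4), (1, 13)]; region rows[0,2) x cols[0,16) = 2x16
Unfold 1 (reflect across h@2): 6 holes -> [(0, 15), (1, 4), (1, 13), (2, 4), (2, 13), (3, 15)]
Unfold 2 (reflect across h@4): 12 holes -> [(0, 15), (1, 4), (1, 13), (2, 4), (2, 13), (3, 15), (4, 15), (5, 4), (5, 13), (6, 4), (6, 13), (7, 15)]
Unfold 3 (reflect across v@16): 24 holes -> [(0, 15), (0, 16), (1, 4), (1, 13), (1, 18), (1, 27), (2, 4), (2, 13), (2, 18), (2, 27), (3, 15), (3, 16), (4, 15), (4, 16), (5, 4), (5, 13), (5, 18), (5, 27), (6, 4), (6, 13), (6, 18), (6, 27), (7, 15), (7, 16)]

Answer: 24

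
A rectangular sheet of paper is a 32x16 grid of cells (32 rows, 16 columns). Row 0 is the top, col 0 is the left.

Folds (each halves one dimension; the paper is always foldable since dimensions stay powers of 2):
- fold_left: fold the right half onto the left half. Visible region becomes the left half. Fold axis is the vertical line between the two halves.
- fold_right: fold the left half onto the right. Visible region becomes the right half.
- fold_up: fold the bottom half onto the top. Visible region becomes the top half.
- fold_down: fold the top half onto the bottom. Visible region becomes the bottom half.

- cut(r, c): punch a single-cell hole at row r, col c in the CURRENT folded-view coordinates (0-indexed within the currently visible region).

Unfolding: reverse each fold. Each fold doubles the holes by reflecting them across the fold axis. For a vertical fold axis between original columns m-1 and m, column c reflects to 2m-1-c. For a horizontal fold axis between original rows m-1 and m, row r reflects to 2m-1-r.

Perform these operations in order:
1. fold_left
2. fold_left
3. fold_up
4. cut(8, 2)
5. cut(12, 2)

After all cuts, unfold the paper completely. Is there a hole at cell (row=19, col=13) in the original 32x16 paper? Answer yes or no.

Op 1 fold_left: fold axis v@8; visible region now rows[0,32) x cols[0,8) = 32x8
Op 2 fold_left: fold axis v@4; visible region now rows[0,32) x cols[0,4) = 32x4
Op 3 fold_up: fold axis h@16; visible region now rows[0,16) x cols[0,4) = 16x4
Op 4 cut(8, 2): punch at orig (8,2); cuts so far [(8, 2)]; region rows[0,16) x cols[0,4) = 16x4
Op 5 cut(12, 2): punch at orig (12,2); cuts so far [(8, 2), (12, 2)]; region rows[0,16) x cols[0,4) = 16x4
Unfold 1 (reflect across h@16): 4 holes -> [(8, 2), (12, 2), (19, 2), (23, 2)]
Unfold 2 (reflect across v@4): 8 holes -> [(8, 2), (8, 5), (12, 2), (12, 5), (19, 2), (19, 5), (23, 2), (23, 5)]
Unfold 3 (reflect across v@8): 16 holes -> [(8, 2), (8, 5), (8, 10), (8, 13), (12, 2), (12, 5), (12, 10), (12, 13), (19, 2), (19, 5), (19, 10), (19, 13), (23, 2), (23, 5), (23, 10), (23, 13)]
Holes: [(8, 2), (8, 5), (8, 10), (8, 13), (12, 2), (12, 5), (12, 10), (12, 13), (19, 2), (19, 5), (19, 10), (19, 13), (23, 2), (23, 5), (23, 10), (23, 13)]

Answer: yes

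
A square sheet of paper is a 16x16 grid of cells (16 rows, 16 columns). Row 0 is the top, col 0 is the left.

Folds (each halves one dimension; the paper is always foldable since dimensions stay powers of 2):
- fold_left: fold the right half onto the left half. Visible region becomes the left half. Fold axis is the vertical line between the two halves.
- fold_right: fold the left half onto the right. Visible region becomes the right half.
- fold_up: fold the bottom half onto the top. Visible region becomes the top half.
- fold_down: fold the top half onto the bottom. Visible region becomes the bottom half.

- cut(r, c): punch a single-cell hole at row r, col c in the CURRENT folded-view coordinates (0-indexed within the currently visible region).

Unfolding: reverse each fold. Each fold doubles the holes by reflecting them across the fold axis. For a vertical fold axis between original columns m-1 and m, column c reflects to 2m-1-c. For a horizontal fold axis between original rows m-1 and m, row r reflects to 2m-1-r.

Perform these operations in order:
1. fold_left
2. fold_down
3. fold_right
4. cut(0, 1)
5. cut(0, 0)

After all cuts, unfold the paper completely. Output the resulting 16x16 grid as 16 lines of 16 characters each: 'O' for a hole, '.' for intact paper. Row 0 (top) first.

Op 1 fold_left: fold axis v@8; visible region now rows[0,16) x cols[0,8) = 16x8
Op 2 fold_down: fold axis h@8; visible region now rows[8,16) x cols[0,8) = 8x8
Op 3 fold_right: fold axis v@4; visible region now rows[8,16) x cols[4,8) = 8x4
Op 4 cut(0, 1): punch at orig (8,5); cuts so far [(8, 5)]; region rows[8,16) x cols[4,8) = 8x4
Op 5 cut(0, 0): punch at orig (8,4); cuts so far [(8, 4), (8, 5)]; region rows[8,16) x cols[4,8) = 8x4
Unfold 1 (reflect across v@4): 4 holes -> [(8, 2), (8, 3), (8, 4), (8, 5)]
Unfold 2 (reflect across h@8): 8 holes -> [(7, 2), (7, 3), (7, 4), (7, 5), (8, 2), (8, 3), (8, 4), (8, 5)]
Unfold 3 (reflect across v@8): 16 holes -> [(7, 2), (7, 3), (7, 4), (7, 5), (7, 10), (7, 11), (7, 12), (7, 13), (8, 2), (8, 3), (8, 4), (8, 5), (8, 10), (8, 11), (8, 12), (8, 13)]

Answer: ................
................
................
................
................
................
................
..OOOO....OOOO..
..OOOO....OOOO..
................
................
................
................
................
................
................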